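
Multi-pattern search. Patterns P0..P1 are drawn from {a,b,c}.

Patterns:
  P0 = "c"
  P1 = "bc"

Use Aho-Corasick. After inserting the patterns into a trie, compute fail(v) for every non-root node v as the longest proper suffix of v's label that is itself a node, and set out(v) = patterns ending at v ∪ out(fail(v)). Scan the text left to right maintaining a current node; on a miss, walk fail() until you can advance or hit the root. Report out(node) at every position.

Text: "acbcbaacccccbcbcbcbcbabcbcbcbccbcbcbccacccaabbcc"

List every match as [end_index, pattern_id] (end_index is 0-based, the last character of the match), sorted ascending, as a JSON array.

Build automaton:
Trie (insert patterns):
  0='ε' goto b→2 c→1
  1='c' goto ·  ←P0
  2='b' goto c→3
  3='bc' goto ·  ←P1

BFS fail/out derivation:
  n1('c'): parent n0 fail=0; on 'c' 0 → fail=0;  out {0}∪∅={0}
  n2('b'): parent n0 fail=0; on 'b' 0 → fail=0;  out ∅∪∅=∅
  n3('bc'): parent n2 fail=0; on 'c' 0 → fail=1;  out {1}∪{0}={0,1}

Run:
i=0 'a': node 0→0
i=1 'c': node 0→1  → match P0@[1:1]
i=2 'b': node 1→2 (fail-walked)
i=3 'c': node 2→3  → match P0@[3:3],P1@[2:3]
i=4 'b': node 3→2 (fail-walked)
i=5 'a': node 2→0 (fail-walked)
i=6 'a': node 0→0
i=7 'c': node 0→1  → match P0@[7:7]
i=8 'c': node 1→1 (fail-walked)  → match P0@[8:8]
i=9 'c': node 1→1 (fail-walked)  → match P0@[9:9]
i=10 'c': node 1→1 (fail-walked)  → match P0@[10:10]
i=11 'c': node 1→1 (fail-walked)  → match P0@[11:11]
i=12 'b': node 1→2 (fail-walked)
i=13 'c': node 2→3  → match P0@[13:13],P1@[12:13]
i=14 'b': node 3→2 (fail-walked)
i=15 'c': node 2→3  → match P0@[15:15],P1@[14:15]
i=16 'b': node 3→2 (fail-walked)
i=17 'c': node 2→3  → match P0@[17:17],P1@[16:17]
i=18 'b': node 3→2 (fail-walked)
i=19 'c': node 2→3  → match P0@[19:19],P1@[18:19]
i=20 'b': node 3→2 (fail-walked)
i=21 'a': node 2→0 (fail-walked)
i=22 'b': node 0→2
i=23 'c': node 2→3  → match P0@[23:23],P1@[22:23]
i=24 'b': node 3→2 (fail-walked)
i=25 'c': node 2→3  → match P0@[25:25],P1@[24:25]
i=26 'b': node 3→2 (fail-walked)
i=27 'c': node 2→3  → match P0@[27:27],P1@[26:27]
i=28 'b': node 3→2 (fail-walked)
i=29 'c': node 2→3  → match P0@[29:29],P1@[28:29]
i=30 'c': node 3→1 (fail-walked)  → match P0@[30:30]
i=31 'b': node 1→2 (fail-walked)
i=32 'c': node 2→3  → match P0@[32:32],P1@[31:32]
i=33 'b': node 3→2 (fail-walked)
i=34 'c': node 2→3  → match P0@[34:34],P1@[33:34]
i=35 'b': node 3→2 (fail-walked)
i=36 'c': node 2→3  → match P0@[36:36],P1@[35:36]
i=37 'c': node 3→1 (fail-walked)  → match P0@[37:37]
i=38 'a': node 1→0 (fail-walked)
i=39 'c': node 0→1  → match P0@[39:39]
i=40 'c': node 1→1 (fail-walked)  → match P0@[40:40]
i=41 'c': node 1→1 (fail-walked)  → match P0@[41:41]
i=42 'a': node 1→0 (fail-walked)
i=43 'a': node 0→0
i=44 'b': node 0→2
i=45 'b': node 2→2 (fail-walked)
i=46 'c': node 2→3  → match P0@[46:46],P1@[45:46]
i=47 'c': node 3→1 (fail-walked)  → match P0@[47:47]

Matches: [[1,0],[3,0],[3,1],[7,0],[8,0],[9,0],[10,0],[11,0],[13,0],[13,1],[15,0],[15,1],[17,0],[17,1],[19,0],[19,1],[23,0],[23,1],[25,0],[25,1],[27,0],[27,1],[29,0],[29,1],[30,0],[32,0],[32,1],[34,0],[34,1],[36,0],[36,1],[37,0],[39,0],[40,0],[41,0],[46,0],[46,1],[47,0]]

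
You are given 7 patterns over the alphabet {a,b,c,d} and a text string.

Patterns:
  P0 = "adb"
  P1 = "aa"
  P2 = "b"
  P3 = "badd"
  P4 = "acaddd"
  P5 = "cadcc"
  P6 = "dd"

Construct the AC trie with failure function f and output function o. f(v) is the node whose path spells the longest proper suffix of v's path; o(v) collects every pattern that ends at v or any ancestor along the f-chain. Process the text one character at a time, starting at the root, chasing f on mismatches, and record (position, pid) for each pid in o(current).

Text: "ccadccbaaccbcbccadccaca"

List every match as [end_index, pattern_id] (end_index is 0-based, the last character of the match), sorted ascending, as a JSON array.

Build:
Trie (insert patterns):
  0='ε' goto a→1 b→5 c→14 d→19
  1='a' goto a→4 c→9 d→2
  2='ad' goto b→3
  3='adb' goto ·  ←P0
  4='aa' goto ·  ←P1
  5='b' goto a→6  ←P2
  6='ba' goto d→7
  7='bad' goto d→8
  8='badd' goto ·  ←P3
  9='ac' goto a→10
  10='aca' goto d→11
  11='acad' goto d→12
  12='acadd' goto d→13
  13='acaddd' goto ·  ←P4
  14='c' goto a→15
  15='ca' goto d→16
  16='cad' goto c→17
  17='cadc' goto c→18
  18='cadcc' goto ·  ←P5
  19='d' goto d→20
  20='dd' goto ·  ←P6

Failure links (BFS by depth):
  fail(1) 'a': from fail(0)=0 chase 'a': 0 ⇒ 0;  out=∅∪out(0)=∅
  fail(5) 'b': from fail(0)=0 chase 'b': 0 ⇒ 0;  out={2}∪out(0)={2}
  fail(14) 'c': from fail(0)=0 chase 'c': 0 ⇒ 0;  out=∅∪out(0)=∅
  fail(19) 'd': from fail(0)=0 chase 'd': 0 ⇒ 0;  out=∅∪out(0)=∅
  fail(2) 'ad': from fail(1)=0 chase 'd': 0 ⇒ 19;  out=∅∪out(19)=∅
  fail(4) 'aa': from fail(1)=0 chase 'a': 0 ⇒ 1;  out={1}∪out(1)={1}
  fail(6) 'ba': from fail(5)=0 chase 'a': 0 ⇒ 1;  out=∅∪out(1)=∅
  fail(9) 'ac': from fail(1)=0 chase 'c': 0 ⇒ 14;  out=∅∪out(14)=∅
  fail(15) 'ca': from fail(14)=0 chase 'a': 0 ⇒ 1;  out=∅∪out(1)=∅
  fail(20) 'dd': from fail(19)=0 chase 'd': 0 ⇒ 19;  out={6}∪out(19)={6}
  fail(3) 'adb': from fail(2)=19 chase 'b': 19→0 ⇒ 5;  out={0}∪out(5)={0,2}
  fail(7) 'bad': from fail(6)=1 chase 'd': 1 ⇒ 2;  out=∅∪out(2)=∅
  fail(10) 'aca': from fail(9)=14 chase 'a': 14 ⇒ 15;  out=∅∪out(15)=∅
  fail(16) 'cad': from fail(15)=1 chase 'd': 1 ⇒ 2;  out=∅∪out(2)=∅
  fail(8) 'badd': from fail(7)=2 chase 'd': 2→19 ⇒ 20;  out={3}∪out(20)={3,6}
  fail(11) 'acad': from fail(10)=15 chase 'd': 15 ⇒ 16;  out=∅∪out(16)=∅
  fail(17) 'cadc': from fail(16)=2 chase 'c': 2→19→0 ⇒ 14;  out=∅∪out(14)=∅
  fail(12) 'acadd': from fail(11)=16 chase 'd': 16→2→19 ⇒ 20;  out=∅∪out(20)={6}
  fail(18) 'cadcc': from fail(17)=14 chase 'c': 14→0 ⇒ 14;  out={5}∪out(14)={5}
  fail(13) 'acaddd': from fail(12)=20 chase 'd': 20→19 ⇒ 20;  out={4}∪out(20)={4,6}

Run:
[0] read 'c'  n0⇒n14
[1] read 'c'  n14⇒n14 (via fail)
[2] read 'a'  n14⇒n15
[3] read 'd'  n15⇒n16
[4] read 'c'  n16⇒n17
[5] read 'c'  n17⇒n18  emit P5@[1:5]
[6] read 'b'  n18⇒n5 (via fail)  emit P2@[6:6]
[7] read 'a'  n5⇒n6
[8] read 'a'  n6⇒n4 (via fail)  emit P1@[7:8]
[9] read 'c'  n4⇒n9 (via fail)
[10] read 'c'  n9⇒n14 (via fail)
[11] read 'b'  n14⇒n5 (via fail)  emit P2@[11:11]
[12] read 'c'  n5⇒n14 (via fail)
[13] read 'b'  n14⇒n5 (via fail)  emit P2@[13:13]
[14] read 'c'  n5⇒n14 (via fail)
[15] read 'c'  n14⇒n14 (via fail)
[16] read 'a'  n14⇒n15
[17] read 'd'  n15⇒n16
[18] read 'c'  n16⇒n17
[19] read 'c'  n17⇒n18  emit P5@[15:19]
[20] read 'a'  n18⇒n15 (via fail)
[21] read 'c'  n15⇒n9 (via fail)
[22] read 'a'  n9⇒n10

Matches: [[5,5],[6,2],[8,1],[11,2],[13,2],[19,5]]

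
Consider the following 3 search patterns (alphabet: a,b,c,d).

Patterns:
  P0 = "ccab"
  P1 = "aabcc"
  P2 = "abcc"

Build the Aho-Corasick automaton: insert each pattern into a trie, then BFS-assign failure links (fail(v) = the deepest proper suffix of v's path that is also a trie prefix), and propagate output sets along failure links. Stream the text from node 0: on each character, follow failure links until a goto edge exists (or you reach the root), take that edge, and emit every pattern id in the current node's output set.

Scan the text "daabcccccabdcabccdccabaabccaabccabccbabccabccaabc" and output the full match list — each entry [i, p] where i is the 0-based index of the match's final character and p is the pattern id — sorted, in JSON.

Construct AC machine:
Trie nodes:
  n0 'ε': a→5 c→1
  n1 'c': c→2
  n2 'cc': a→3
  n3 'cca': b→4
  n4 'ccab': ·  [P0 ends]
  n5 'a': a→6 b→10
  n6 'aa': b→7
  n7 'aab': c→8
  n8 'aabc': c→9
  n9 'aabcc': ·  [P1 ends]
  n10 'ab': c→11
  n11 'abc': c→12
  n12 'abcc': ·  [P2 ends]

Failure links (BFS by depth):
  n1('c'): parent n0 fail=0; on 'c' 0 → fail=0;  out ∅∪∅=∅
  n5('a'): parent n0 fail=0; on 'a' 0 → fail=0;  out ∅∪∅=∅
  n2('cc'): parent n1 fail=0; on 'c' 0 → fail=1;  out ∅∪∅=∅
  n6('aa'): parent n5 fail=0; on 'a' 0 → fail=5;  out ∅∪∅=∅
  n10('ab'): parent n5 fail=0; on 'b' 0 → fail=0;  out ∅∪∅=∅
  n3('cca'): parent n2 fail=1; on 'a' 1→0 → fail=5;  out ∅∪∅=∅
  n7('aab'): parent n6 fail=5; on 'b' 5 → fail=10;  out ∅∪∅=∅
  n11('abc'): parent n10 fail=0; on 'c' 0 → fail=1;  out ∅∪∅=∅
  n4('ccab'): parent n3 fail=5; on 'b' 5 → fail=10;  out {0}∪∅={0}
  n8('aabc'): parent n7 fail=10; on 'c' 10 → fail=11;  out ∅∪∅=∅
  n12('abcc'): parent n11 fail=1; on 'c' 1 → fail=2;  out {2}∪∅={2}
  n9('aabcc'): parent n8 fail=11; on 'c' 11 → fail=12;  out {1}∪{2}={1,2}

Text stream:
[0] read 'd'  n0⇒n0
[1] read 'a'  n0⇒n5
[2] read 'a'  n5⇒n6
[3] read 'b'  n6⇒n7
[4] read 'c'  n7⇒n8
[5] read 'c'  n8⇒n9  → match P1@[1:5],P2@[2:5]
[6] read 'c'  n9⇒n2 (fail-walked)
[7] read 'c'  n2⇒n2 (fail-walked)
[8] read 'c'  n2⇒n2 (fail-walked)
[9] read 'a'  n2⇒n3
[10] read 'b'  n3⇒n4  → match P0@[7:10]
[11] read 'd'  n4⇒n0 (fail-walked)
[12] read 'c'  n0⇒n1
[13] read 'a'  n1⇒n5 (fail-walked)
[14] read 'b'  n5⇒n10
[15] read 'c'  n10⇒n11
[16] read 'c'  n11⇒n12  → match P2@[13:16]
[17] read 'd'  n12⇒n0 (fail-walked)
[18] read 'c'  n0⇒n1
[19] read 'c'  n1⇒n2
[20] read 'a'  n2⇒n3
[21] read 'b'  n3⇒n4  → match P0@[18:21]
[22] read 'a'  n4⇒n5 (fail-walked)
[23] read 'a'  n5⇒n6
[24] read 'b'  n6⇒n7
[25] read 'c'  n7⇒n8
[26] read 'c'  n8⇒n9  → match P1@[22:26],P2@[23:26]
[27] read 'a'  n9⇒n3 (fail-walked)
[28] read 'a'  n3⇒n6 (fail-walked)
[29] read 'b'  n6⇒n7
[30] read 'c'  n7⇒n8
[31] read 'c'  n8⇒n9  → match P1@[27:31],P2@[28:31]
[32] read 'a'  n9⇒n3 (fail-walked)
[33] read 'b'  n3⇒n4  → match P0@[30:33]
[34] read 'c'  n4⇒n11 (fail-walked)
[35] read 'c'  n11⇒n12  → match P2@[32:35]
[36] read 'b'  n12⇒n0 (fail-walked)
[37] read 'a'  n0⇒n5
[38] read 'b'  n5⇒n10
[39] read 'c'  n10⇒n11
[40] read 'c'  n11⇒n12  → match P2@[37:40]
[41] read 'a'  n12⇒n3 (fail-walked)
[42] read 'b'  n3⇒n4  → match P0@[39:42]
[43] read 'c'  n4⇒n11 (fail-walked)
[44] read 'c'  n11⇒n12  → match P2@[41:44]
[45] read 'a'  n12⇒n3 (fail-walked)
[46] read 'a'  n3⇒n6 (fail-walked)
[47] read 'b'  n6⇒n7
[48] read 'c'  n7⇒n8

All matches (sorted): [[5,1],[5,2],[10,0],[16,2],[21,0],[26,1],[26,2],[31,1],[31,2],[33,0],[35,2],[40,2],[42,0],[44,2]]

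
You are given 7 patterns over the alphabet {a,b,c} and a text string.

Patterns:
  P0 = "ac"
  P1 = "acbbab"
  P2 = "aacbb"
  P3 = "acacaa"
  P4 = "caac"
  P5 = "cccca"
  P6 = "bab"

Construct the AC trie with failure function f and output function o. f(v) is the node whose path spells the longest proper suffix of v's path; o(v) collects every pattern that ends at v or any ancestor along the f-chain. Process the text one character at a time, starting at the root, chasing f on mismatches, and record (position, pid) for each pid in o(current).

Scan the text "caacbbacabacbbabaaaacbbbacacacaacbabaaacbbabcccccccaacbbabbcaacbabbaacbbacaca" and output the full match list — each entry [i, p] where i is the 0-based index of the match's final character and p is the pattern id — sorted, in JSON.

Build automaton:
Trie (insert patterns):
  n0 'ε': a→1 b→23 c→15
  n1 'a': a→7 c→2
  n2 'ac': a→11 b→3  ←P0
  n3 'acb': b→4
  n4 'acbb': a→5
  n5 'acbba': b→6
  n6 'acbbab': ·  ←P1
  n7 'aa': c→8
  n8 'aac': b→9
  n9 'aacb': b→10
  n10 'aacbb': ·  ←P2
  n11 'aca': c→12
  n12 'acac': a→13
  n13 'acaca': a→14
  n14 'acacaa': ·  ←P3
  n15 'c': a→16 c→19
  n16 'ca': a→17
  n17 'caa': c→18
  n18 'caac': ·  ←P4
  n19 'cc': c→20
  n20 'ccc': c→21
  n21 'cccc': a→22
  n22 'cccca': ·  ←P5
  n23 'b': a→24
  n24 'ba': b→25
  n25 'bab': ·  ←P6

BFS fail/out derivation:
  n1('a'): parent n0 fail=0; on 'a' 0 → fail=0;  out ∅∪∅=∅
  n15('c'): parent n0 fail=0; on 'c' 0 → fail=0;  out ∅∪∅=∅
  n23('b'): parent n0 fail=0; on 'b' 0 → fail=0;  out ∅∪∅=∅
  n2('ac'): parent n1 fail=0; on 'c' 0 → fail=15;  out {0}∪∅={0}
  n7('aa'): parent n1 fail=0; on 'a' 0 → fail=1;  out ∅∪∅=∅
  n16('ca'): parent n15 fail=0; on 'a' 0 → fail=1;  out ∅∪∅=∅
  n19('cc'): parent n15 fail=0; on 'c' 0 → fail=15;  out ∅∪∅=∅
  n24('ba'): parent n23 fail=0; on 'a' 0 → fail=1;  out ∅∪∅=∅
  n3('acb'): parent n2 fail=15; on 'b' 15→0 → fail=23;  out ∅∪∅=∅
  n8('aac'): parent n7 fail=1; on 'c' 1 → fail=2;  out ∅∪{0}={0}
  n11('aca'): parent n2 fail=15; on 'a' 15 → fail=16;  out ∅∪∅=∅
  n17('caa'): parent n16 fail=1; on 'a' 1 → fail=7;  out ∅∪∅=∅
  n20('ccc'): parent n19 fail=15; on 'c' 15 → fail=19;  out ∅∪∅=∅
  n25('bab'): parent n24 fail=1; on 'b' 1→0 → fail=23;  out {6}∪∅={6}
  n4('acbb'): parent n3 fail=23; on 'b' 23→0 → fail=23;  out ∅∪∅=∅
  n9('aacb'): parent n8 fail=2; on 'b' 2 → fail=3;  out ∅∪∅=∅
  n12('acac'): parent n11 fail=16; on 'c' 16→1 → fail=2;  out ∅∪{0}={0}
  n18('caac'): parent n17 fail=7; on 'c' 7 → fail=8;  out {4}∪{0}={0,4}
  n21('cccc'): parent n20 fail=19; on 'c' 19 → fail=20;  out ∅∪∅=∅
  n5('acbba'): parent n4 fail=23; on 'a' 23 → fail=24;  out ∅∪∅=∅
  n10('aacbb'): parent n9 fail=3; on 'b' 3 → fail=4;  out {2}∪∅={2}
  n13('acaca'): parent n12 fail=2; on 'a' 2 → fail=11;  out ∅∪∅=∅
  n22('cccca'): parent n21 fail=20; on 'a' 20→19→15 → fail=16;  out {5}∪∅={5}
  n6('acbbab'): parent n5 fail=24; on 'b' 24 → fail=25;  out {1}∪{6}={1,6}
  n14('acacaa'): parent n13 fail=11; on 'a' 11→16 → fail=17;  out {3}∪∅={3}

Run:
pos 0 'c': at 15
pos 1 'a': at 16
pos 2 'a': at 17
pos 3 'c': at 18  → match P0@[2:3],P4@[0:3]
pos 4 'b': at 9 ·f
pos 5 'b': at 10  → match P2@[1:5]
pos 6 'a': at 5 ·f
pos 7 'c': at 2 ·f  → match P0@[6:7]
pos 8 'a': at 11
pos 9 'b': at 23 ·f
pos 10 'a': at 24
pos 11 'c': at 2 ·f  → match P0@[10:11]
pos 12 'b': at 3
pos 13 'b': at 4
pos 14 'a': at 5
pos 15 'b': at 6  → match P1@[10:15],P6@[13:15]
pos 16 'a': at 24 ·f
pos 17 'a': at 7 ·f
pos 18 'a': at 7 ·f
pos 19 'a': at 7 ·f
pos 20 'c': at 8  → match P0@[19:20]
pos 21 'b': at 9
pos 22 'b': at 10  → match P2@[18:22]
pos 23 'b': at 23 ·f
pos 24 'a': at 24
pos 25 'c': at 2 ·f  → match P0@[24:25]
pos 26 'a': at 11
pos 27 'c': at 12  → match P0@[26:27]
pos 28 'a': at 13
pos 29 'c': at 12 ·f  → match P0@[28:29]
pos 30 'a': at 13
pos 31 'a': at 14  → match P3@[26:31]
pos 32 'c': at 18 ·f  → match P0@[31:32],P4@[29:32]
pos 33 'b': at 9 ·f
pos 34 'a': at 24 ·f
pos 35 'b': at 25  → match P6@[33:35]
pos 36 'a': at 24 ·f
pos 37 'a': at 7 ·f
pos 38 'a': at 7 ·f
pos 39 'c': at 8  → match P0@[38:39]
pos 40 'b': at 9
pos 41 'b': at 10  → match P2@[37:41]
pos 42 'a': at 5 ·f
pos 43 'b': at 6  → match P1@[38:43],P6@[41:43]
pos 44 'c': at 15 ·f
pos 45 'c': at 19
pos 46 'c': at 20
pos 47 'c': at 21
pos 48 'c': at 21 ·f
pos 49 'c': at 21 ·f
pos 50 'c': at 21 ·f
pos 51 'a': at 22  → match P5@[47:51]
pos 52 'a': at 17 ·f
pos 53 'c': at 18  → match P0@[52:53],P4@[50:53]
pos 54 'b': at 9 ·f
pos 55 'b': at 10  → match P2@[51:55]
pos 56 'a': at 5 ·f
pos 57 'b': at 6  → match P1@[52:57],P6@[55:57]
pos 58 'b': at 23 ·f
pos 59 'c': at 15 ·f
pos 60 'a': at 16
pos 61 'a': at 17
pos 62 'c': at 18  → match P0@[61:62],P4@[59:62]
pos 63 'b': at 9 ·f
pos 64 'a': at 24 ·f
pos 65 'b': at 25  → match P6@[63:65]
pos 66 'b': at 23 ·f
pos 67 'a': at 24
pos 68 'a': at 7 ·f
pos 69 'c': at 8  → match P0@[68:69]
pos 70 'b': at 9
pos 71 'b': at 10  → match P2@[67:71]
pos 72 'a': at 5 ·f
pos 73 'c': at 2 ·f  → match P0@[72:73]
pos 74 'a': at 11
pos 75 'c': at 12  → match P0@[74:75]
pos 76 'a': at 13

Result: [[3,0],[3,4],[5,2],[7,0],[11,0],[15,1],[15,6],[20,0],[22,2],[25,0],[27,0],[29,0],[31,3],[32,0],[32,4],[35,6],[39,0],[41,2],[43,1],[43,6],[51,5],[53,0],[53,4],[55,2],[57,1],[57,6],[62,0],[62,4],[65,6],[69,0],[71,2],[73,0],[75,0]]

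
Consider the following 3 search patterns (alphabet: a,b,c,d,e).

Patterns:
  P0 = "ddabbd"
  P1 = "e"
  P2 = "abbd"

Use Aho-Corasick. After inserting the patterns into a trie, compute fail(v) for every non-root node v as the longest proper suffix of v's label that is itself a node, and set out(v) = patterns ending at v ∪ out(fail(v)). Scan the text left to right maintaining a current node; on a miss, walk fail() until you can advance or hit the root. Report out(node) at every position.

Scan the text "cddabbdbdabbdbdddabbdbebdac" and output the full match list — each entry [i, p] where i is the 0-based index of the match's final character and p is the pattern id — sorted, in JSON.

Build automaton:
Trie nodes:
  n0 'ε': a→8 d→1 e→7
  n1 'd': d→2
  n2 'dd': a→3
  n3 'dda': b→4
  n4 'ddab': b→5
  n5 'ddabb': d→6
  n6 'ddabbd': ·  ←P0
  n7 'e': ·  ←P1
  n8 'a': b→9
  n9 'ab': b→10
  n10 'abb': d→11
  n11 'abbd': ·  ←P2

Failure links (BFS by depth):
  fail(1) 'd': from fail(0)=0 chase 'd': 0 ⇒ 0;  out=∅∪out(0)=∅
  fail(7) 'e': from fail(0)=0 chase 'e': 0 ⇒ 0;  out={1}∪out(0)={1}
  fail(8) 'a': from fail(0)=0 chase 'a': 0 ⇒ 0;  out=∅∪out(0)=∅
  fail(2) 'dd': from fail(1)=0 chase 'd': 0 ⇒ 1;  out=∅∪out(1)=∅
  fail(9) 'ab': from fail(8)=0 chase 'b': 0 ⇒ 0;  out=∅∪out(0)=∅
  fail(3) 'dda': from fail(2)=1 chase 'a': 1→0 ⇒ 8;  out=∅∪out(8)=∅
  fail(10) 'abb': from fail(9)=0 chase 'b': 0 ⇒ 0;  out=∅∪out(0)=∅
  fail(4) 'ddab': from fail(3)=8 chase 'b': 8 ⇒ 9;  out=∅∪out(9)=∅
  fail(11) 'abbd': from fail(10)=0 chase 'd': 0 ⇒ 1;  out={2}∪out(1)={2}
  fail(5) 'ddabb': from fail(4)=9 chase 'b': 9 ⇒ 10;  out=∅∪out(10)=∅
  fail(6) 'ddabbd': from fail(5)=10 chase 'd': 10 ⇒ 11;  out={0}∪out(11)={0,2}

Run:
i=0 'c': node 0→0
i=1 'd': node 0→1
i=2 'd': node 1→2
i=3 'a': node 2→3
i=4 'b': node 3→4
i=5 'b': node 4→5
i=6 'd': node 5→6  ** P0@[1:6],P2@[3:6]
i=7 'b': node 6→0 (fail-walked)
i=8 'd': node 0→1
i=9 'a': node 1→8 (fail-walked)
i=10 'b': node 8→9
i=11 'b': node 9→10
i=12 'd': node 10→11  ** P2@[9:12]
i=13 'b': node 11→0 (fail-walked)
i=14 'd': node 0→1
i=15 'd': node 1→2
i=16 'd': node 2→2 (fail-walked)
i=17 'a': node 2→3
i=18 'b': node 3→4
i=19 'b': node 4→5
i=20 'd': node 5→6  ** P0@[15:20],P2@[17:20]
i=21 'b': node 6→0 (fail-walked)
i=22 'e': node 0→7  ** P1@[22:22]
i=23 'b': node 7→0 (fail-walked)
i=24 'd': node 0→1
i=25 'a': node 1→8 (fail-walked)
i=26 'c': node 8→0 (fail-walked)

Result: [[6,0],[6,2],[12,2],[20,0],[20,2],[22,1]]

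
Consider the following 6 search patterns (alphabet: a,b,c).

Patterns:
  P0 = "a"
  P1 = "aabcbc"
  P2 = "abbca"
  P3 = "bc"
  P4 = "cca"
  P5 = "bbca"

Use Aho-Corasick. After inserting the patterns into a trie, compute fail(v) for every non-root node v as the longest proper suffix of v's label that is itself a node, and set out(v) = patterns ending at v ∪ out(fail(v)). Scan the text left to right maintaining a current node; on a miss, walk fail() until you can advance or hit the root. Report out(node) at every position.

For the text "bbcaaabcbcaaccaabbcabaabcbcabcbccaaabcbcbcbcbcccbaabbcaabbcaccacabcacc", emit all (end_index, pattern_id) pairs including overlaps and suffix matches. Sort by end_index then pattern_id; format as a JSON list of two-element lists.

Build automaton:
Trie nodes:
  0='ε' goto a→1 b→11 c→13
  1='a' goto a→2 b→7  [P0 ends]
  2='aa' goto b→3
  3='aab' goto c→4
  4='aabc' goto b→5
  5='aabcb' goto c→6
  6='aabcbc' goto ·  [P1 ends]
  7='ab' goto b→8
  8='abb' goto c→9
  9='abbc' goto a→10
  10='abbca' goto ·  [P2 ends]
  11='b' goto b→16 c→12
  12='bc' goto ·  [P3 ends]
  13='c' goto c→14
  14='cc' goto a→15
  15='cca' goto ·  [P4 ends]
  16='bb' goto c→17
  17='bbc' goto a→18
  18='bbca' goto ·  [P5 ends]

BFS fail/out derivation:
  n1('a'): parent n0 fail=0; on 'a' 0 → fail=0;  out {0}∪∅={0}
  n11('b'): parent n0 fail=0; on 'b' 0 → fail=0;  out ∅∪∅=∅
  n13('c'): parent n0 fail=0; on 'c' 0 → fail=0;  out ∅∪∅=∅
  n2('aa'): parent n1 fail=0; on 'a' 0 → fail=1;  out ∅∪{0}={0}
  n7('ab'): parent n1 fail=0; on 'b' 0 → fail=11;  out ∅∪∅=∅
  n12('bc'): parent n11 fail=0; on 'c' 0 → fail=13;  out {3}∪∅={3}
  n14('cc'): parent n13 fail=0; on 'c' 0 → fail=13;  out ∅∪∅=∅
  n16('bb'): parent n11 fail=0; on 'b' 0 → fail=11;  out ∅∪∅=∅
  n3('aab'): parent n2 fail=1; on 'b' 1 → fail=7;  out ∅∪∅=∅
  n8('abb'): parent n7 fail=11; on 'b' 11 → fail=16;  out ∅∪∅=∅
  n15('cca'): parent n14 fail=13; on 'a' 13→0 → fail=1;  out {4}∪{0}={0,4}
  n17('bbc'): parent n16 fail=11; on 'c' 11 → fail=12;  out ∅∪{3}={3}
  n4('aabc'): parent n3 fail=7; on 'c' 7→11 → fail=12;  out ∅∪{3}={3}
  n9('abbc'): parent n8 fail=16; on 'c' 16 → fail=17;  out ∅∪{3}={3}
  n18('bbca'): parent n17 fail=12; on 'a' 12→13→0 → fail=1;  out {5}∪{0}={0,5}
  n5('aabcb'): parent n4 fail=12; on 'b' 12→13→0 → fail=11;  out ∅∪∅=∅
  n10('abbca'): parent n9 fail=17; on 'a' 17 → fail=18;  out {2}∪{0,5}={0,2,5}
  n6('aabcbc'): parent n5 fail=11; on 'c' 11 → fail=12;  out {1}∪{3}={1,3}

Scan:
[0] read 'b'  n0⇒n11
[1] read 'b'  n11⇒n16
[2] read 'c'  n16⇒n17  ** P3@[1:2]
[3] read 'a'  n17⇒n18  ** P0@[3:3],P5@[0:3]
[4] read 'a'  n18⇒n2 ·f  ** P0@[4:4]
[5] read 'a'  n2⇒n2 ·f  ** P0@[5:5]
[6] read 'b'  n2⇒n3
[7] read 'c'  n3⇒n4  ** P3@[6:7]
[8] read 'b'  n4⇒n5
[9] read 'c'  n5⇒n6  ** P1@[4:9],P3@[8:9]
[10] read 'a'  n6⇒n1 ·f  ** P0@[10:10]
[11] read 'a'  n1⇒n2  ** P0@[11:11]
[12] read 'c'  n2⇒n13 ·f
[13] read 'c'  n13⇒n14
[14] read 'a'  n14⇒n15  ** P0@[14:14],P4@[12:14]
[15] read 'a'  n15⇒n2 ·f  ** P0@[15:15]
[16] read 'b'  n2⇒n3
[17] read 'b'  n3⇒n8 ·f
[18] read 'c'  n8⇒n9  ** P3@[17:18]
[19] read 'a'  n9⇒n10  ** P0@[19:19],P2@[15:19],P5@[16:19]
[20] read 'b'  n10⇒n7 ·f
[21] read 'a'  n7⇒n1 ·f  ** P0@[21:21]
[22] read 'a'  n1⇒n2  ** P0@[22:22]
[23] read 'b'  n2⇒n3
[24] read 'c'  n3⇒n4  ** P3@[23:24]
[25] read 'b'  n4⇒n5
[26] read 'c'  n5⇒n6  ** P1@[21:26],P3@[25:26]
[27] read 'a'  n6⇒n1 ·f  ** P0@[27:27]
[28] read 'b'  n1⇒n7
[29] read 'c'  n7⇒n12 ·f  ** P3@[28:29]
[30] read 'b'  n12⇒n11 ·f
[31] read 'c'  n11⇒n12  ** P3@[30:31]
[32] read 'c'  n12⇒n14 ·f
[33] read 'a'  n14⇒n15  ** P0@[33:33],P4@[31:33]
[34] read 'a'  n15⇒n2 ·f  ** P0@[34:34]
[35] read 'a'  n2⇒n2 ·f  ** P0@[35:35]
[36] read 'b'  n2⇒n3
[37] read 'c'  n3⇒n4  ** P3@[36:37]
[38] read 'b'  n4⇒n5
[39] read 'c'  n5⇒n6  ** P1@[34:39],P3@[38:39]
[40] read 'b'  n6⇒n11 ·f
[41] read 'c'  n11⇒n12  ** P3@[40:41]
[42] read 'b'  n12⇒n11 ·f
[43] read 'c'  n11⇒n12  ** P3@[42:43]
[44] read 'b'  n12⇒n11 ·f
[45] read 'c'  n11⇒n12  ** P3@[44:45]
[46] read 'c'  n12⇒n14 ·f
[47] read 'c'  n14⇒n14 ·f
[48] read 'b'  n14⇒n11 ·f
[49] read 'a'  n11⇒n1 ·f  ** P0@[49:49]
[50] read 'a'  n1⇒n2  ** P0@[50:50]
[51] read 'b'  n2⇒n3
[52] read 'b'  n3⇒n8 ·f
[53] read 'c'  n8⇒n9  ** P3@[52:53]
[54] read 'a'  n9⇒n10  ** P0@[54:54],P2@[50:54],P5@[51:54]
[55] read 'a'  n10⇒n2 ·f  ** P0@[55:55]
[56] read 'b'  n2⇒n3
[57] read 'b'  n3⇒n8 ·f
[58] read 'c'  n8⇒n9  ** P3@[57:58]
[59] read 'a'  n9⇒n10  ** P0@[59:59],P2@[55:59],P5@[56:59]
[60] read 'c'  n10⇒n13 ·f
[61] read 'c'  n13⇒n14
[62] read 'a'  n14⇒n15  ** P0@[62:62],P4@[60:62]
[63] read 'c'  n15⇒n13 ·f
[64] read 'a'  n13⇒n1 ·f  ** P0@[64:64]
[65] read 'b'  n1⇒n7
[66] read 'c'  n7⇒n12 ·f  ** P3@[65:66]
[67] read 'a'  n12⇒n1 ·f  ** P0@[67:67]
[68] read 'c'  n1⇒n13 ·f
[69] read 'c'  n13⇒n14

All matches (sorted): [[2,3],[3,0],[3,5],[4,0],[5,0],[7,3],[9,1],[9,3],[10,0],[11,0],[14,0],[14,4],[15,0],[18,3],[19,0],[19,2],[19,5],[21,0],[22,0],[24,3],[26,1],[26,3],[27,0],[29,3],[31,3],[33,0],[33,4],[34,0],[35,0],[37,3],[39,1],[39,3],[41,3],[43,3],[45,3],[49,0],[50,0],[53,3],[54,0],[54,2],[54,5],[55,0],[58,3],[59,0],[59,2],[59,5],[62,0],[62,4],[64,0],[66,3],[67,0]]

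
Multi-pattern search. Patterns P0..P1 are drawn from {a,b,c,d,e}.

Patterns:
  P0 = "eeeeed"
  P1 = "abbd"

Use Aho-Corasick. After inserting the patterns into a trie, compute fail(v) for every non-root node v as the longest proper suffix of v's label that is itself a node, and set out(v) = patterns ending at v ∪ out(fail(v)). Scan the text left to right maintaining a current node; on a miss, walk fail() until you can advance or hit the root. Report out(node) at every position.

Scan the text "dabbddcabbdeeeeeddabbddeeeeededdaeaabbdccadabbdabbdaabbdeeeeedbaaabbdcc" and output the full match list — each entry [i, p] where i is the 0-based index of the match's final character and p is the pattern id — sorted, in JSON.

Construct AC machine:
Trie (insert patterns):
  0='ε' goto a→7 e→1
  1='e' goto e→2
  2='ee' goto e→3
  3='eee' goto e→4
  4='eeee' goto e→5
  5='eeeee' goto d→6
  6='eeeeed' goto ·  ←P0
  7='a' goto b→8
  8='ab' goto b→9
  9='abb' goto d→10
  10='abbd' goto ·  ←P1

Failure links (BFS by depth):
  fail(1) 'e': from fail(0)=0 chase 'e': 0 ⇒ 0;  out=∅∪out(0)=∅
  fail(7) 'a': from fail(0)=0 chase 'a': 0 ⇒ 0;  out=∅∪out(0)=∅
  fail(2) 'ee': from fail(1)=0 chase 'e': 0 ⇒ 1;  out=∅∪out(1)=∅
  fail(8) 'ab': from fail(7)=0 chase 'b': 0 ⇒ 0;  out=∅∪out(0)=∅
  fail(3) 'eee': from fail(2)=1 chase 'e': 1 ⇒ 2;  out=∅∪out(2)=∅
  fail(9) 'abb': from fail(8)=0 chase 'b': 0 ⇒ 0;  out=∅∪out(0)=∅
  fail(4) 'eeee': from fail(3)=2 chase 'e': 2 ⇒ 3;  out=∅∪out(3)=∅
  fail(10) 'abbd': from fail(9)=0 chase 'd': 0 ⇒ 0;  out={1}∪out(0)={1}
  fail(5) 'eeeee': from fail(4)=3 chase 'e': 3 ⇒ 4;  out=∅∪out(4)=∅
  fail(6) 'eeeeed': from fail(5)=4 chase 'd': 4→3→2→1→0 ⇒ 0;  out={0}∪out(0)={0}

Text stream:
[0] read 'd'  n0⇒n0
[1] read 'a'  n0⇒n7
[2] read 'b'  n7⇒n8
[3] read 'b'  n8⇒n9
[4] read 'd'  n9⇒n10  ** P1@[1:4]
[5] read 'd'  n10⇒n0 (via fail)
[6] read 'c'  n0⇒n0
[7] read 'a'  n0⇒n7
[8] read 'b'  n7⇒n8
[9] read 'b'  n8⇒n9
[10] read 'd'  n9⇒n10  ** P1@[7:10]
[11] read 'e'  n10⇒n1 (via fail)
[12] read 'e'  n1⇒n2
[13] read 'e'  n2⇒n3
[14] read 'e'  n3⇒n4
[15] read 'e'  n4⇒n5
[16] read 'd'  n5⇒n6  ** P0@[11:16]
[17] read 'd'  n6⇒n0 (via fail)
[18] read 'a'  n0⇒n7
[19] read 'b'  n7⇒n8
[20] read 'b'  n8⇒n9
[21] read 'd'  n9⇒n10  ** P1@[18:21]
[22] read 'd'  n10⇒n0 (via fail)
[23] read 'e'  n0⇒n1
[24] read 'e'  n1⇒n2
[25] read 'e'  n2⇒n3
[26] read 'e'  n3⇒n4
[27] read 'e'  n4⇒n5
[28] read 'd'  n5⇒n6  ** P0@[23:28]
[29] read 'e'  n6⇒n1 (via fail)
[30] read 'd'  n1⇒n0 (via fail)
[31] read 'd'  n0⇒n0
[32] read 'a'  n0⇒n7
[33] read 'e'  n7⇒n1 (via fail)
[34] read 'a'  n1⇒n7 (via fail)
[35] read 'a'  n7⇒n7 (via fail)
[36] read 'b'  n7⇒n8
[37] read 'b'  n8⇒n9
[38] read 'd'  n9⇒n10  ** P1@[35:38]
[39] read 'c'  n10⇒n0 (via fail)
[40] read 'c'  n0⇒n0
[41] read 'a'  n0⇒n7
[42] read 'd'  n7⇒n0 (via fail)
[43] read 'a'  n0⇒n7
[44] read 'b'  n7⇒n8
[45] read 'b'  n8⇒n9
[46] read 'd'  n9⇒n10  ** P1@[43:46]
[47] read 'a'  n10⇒n7 (via fail)
[48] read 'b'  n7⇒n8
[49] read 'b'  n8⇒n9
[50] read 'd'  n9⇒n10  ** P1@[47:50]
[51] read 'a'  n10⇒n7 (via fail)
[52] read 'a'  n7⇒n7 (via fail)
[53] read 'b'  n7⇒n8
[54] read 'b'  n8⇒n9
[55] read 'd'  n9⇒n10  ** P1@[52:55]
[56] read 'e'  n10⇒n1 (via fail)
[57] read 'e'  n1⇒n2
[58] read 'e'  n2⇒n3
[59] read 'e'  n3⇒n4
[60] read 'e'  n4⇒n5
[61] read 'd'  n5⇒n6  ** P0@[56:61]
[62] read 'b'  n6⇒n0 (via fail)
[63] read 'a'  n0⇒n7
[64] read 'a'  n7⇒n7 (via fail)
[65] read 'a'  n7⇒n7 (via fail)
[66] read 'b'  n7⇒n8
[67] read 'b'  n8⇒n9
[68] read 'd'  n9⇒n10  ** P1@[65:68]
[69] read 'c'  n10⇒n0 (via fail)
[70] read 'c'  n0⇒n0

All matches (sorted): [[4,1],[10,1],[16,0],[21,1],[28,0],[38,1],[46,1],[50,1],[55,1],[61,0],[68,1]]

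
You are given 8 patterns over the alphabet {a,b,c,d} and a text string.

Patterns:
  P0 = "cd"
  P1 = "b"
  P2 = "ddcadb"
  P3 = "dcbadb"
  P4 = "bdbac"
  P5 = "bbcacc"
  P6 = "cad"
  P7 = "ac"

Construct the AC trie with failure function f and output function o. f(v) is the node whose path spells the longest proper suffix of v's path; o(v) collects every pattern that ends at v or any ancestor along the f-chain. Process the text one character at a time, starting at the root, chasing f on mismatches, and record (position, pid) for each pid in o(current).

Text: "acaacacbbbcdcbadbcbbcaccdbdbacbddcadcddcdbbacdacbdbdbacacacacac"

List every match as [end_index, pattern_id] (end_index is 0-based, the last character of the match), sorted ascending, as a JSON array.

Construct AC machine:
Trie nodes:
  n0 'ε': a→26 b→3 c→1 d→4
  n1 'c': a→24 d→2
  n2 'cd': ·  [P0 ends]
  n3 'b': b→19 d→15  [P1 ends]
  n4 'd': c→10 d→5
  n5 'dd': c→6
  n6 'ddc': a→7
  n7 'ddca': d→8
  n8 'ddcad': b→9
  n9 'ddcadb': ·  [P2 ends]
  n10 'dc': b→11
  n11 'dcb': a→12
  n12 'dcba': d→13
  n13 'dcbad': b→14
  n14 'dcbadb': ·  [P3 ends]
  n15 'bd': b→16
  n16 'bdb': a→17
  n17 'bdba': c→18
  n18 'bdbac': ·  [P4 ends]
  n19 'bb': c→20
  n20 'bbc': a→21
  n21 'bbca': c→22
  n22 'bbcac': c→23
  n23 'bbcacc': ·  [P5 ends]
  n24 'ca': d→25
  n25 'cad': ·  [P6 ends]
  n26 'a': c→27
  n27 'ac': ·  [P7 ends]

BFS fail/out derivation:
  n1('c'): parent n0 fail=0; on 'c' 0 → fail=0;  out ∅∪∅=∅
  n3('b'): parent n0 fail=0; on 'b' 0 → fail=0;  out {1}∪∅={1}
  n4('d'): parent n0 fail=0; on 'd' 0 → fail=0;  out ∅∪∅=∅
  n26('a'): parent n0 fail=0; on 'a' 0 → fail=0;  out ∅∪∅=∅
  n2('cd'): parent n1 fail=0; on 'd' 0 → fail=4;  out {0}∪∅={0}
  n5('dd'): parent n4 fail=0; on 'd' 0 → fail=4;  out ∅∪∅=∅
  n10('dc'): parent n4 fail=0; on 'c' 0 → fail=1;  out ∅∪∅=∅
  n15('bd'): parent n3 fail=0; on 'd' 0 → fail=4;  out ∅∪∅=∅
  n19('bb'): parent n3 fail=0; on 'b' 0 → fail=3;  out ∅∪{1}={1}
  n24('ca'): parent n1 fail=0; on 'a' 0 → fail=26;  out ∅∪∅=∅
  n27('ac'): parent n26 fail=0; on 'c' 0 → fail=1;  out {7}∪∅={7}
  n6('ddc'): parent n5 fail=4; on 'c' 4 → fail=10;  out ∅∪∅=∅
  n11('dcb'): parent n10 fail=1; on 'b' 1→0 → fail=3;  out ∅∪{1}={1}
  n16('bdb'): parent n15 fail=4; on 'b' 4→0 → fail=3;  out ∅∪{1}={1}
  n20('bbc'): parent n19 fail=3; on 'c' 3→0 → fail=1;  out ∅∪∅=∅
  n25('cad'): parent n24 fail=26; on 'd' 26→0 → fail=4;  out {6}∪∅={6}
  n7('ddca'): parent n6 fail=10; on 'a' 10→1 → fail=24;  out ∅∪∅=∅
  n12('dcba'): parent n11 fail=3; on 'a' 3→0 → fail=26;  out ∅∪∅=∅
  n17('bdba'): parent n16 fail=3; on 'a' 3→0 → fail=26;  out ∅∪∅=∅
  n21('bbca'): parent n20 fail=1; on 'a' 1 → fail=24;  out ∅∪∅=∅
  n8('ddcad'): parent n7 fail=24; on 'd' 24 → fail=25;  out ∅∪{6}={6}
  n13('dcbad'): parent n12 fail=26; on 'd' 26→0 → fail=4;  out ∅∪∅=∅
  n18('bdbac'): parent n17 fail=26; on 'c' 26 → fail=27;  out {4}∪{7}={4,7}
  n22('bbcac'): parent n21 fail=24; on 'c' 24→26 → fail=27;  out ∅∪{7}={7}
  n9('ddcadb'): parent n8 fail=25; on 'b' 25→4→0 → fail=3;  out {2}∪{1}={1,2}
  n14('dcbadb'): parent n13 fail=4; on 'b' 4→0 → fail=3;  out {3}∪{1}={1,3}
  n23('bbcacc'): parent n22 fail=27; on 'c' 27→1→0 → fail=1;  out {5}∪∅={5}

Scan:
i=0 'a': node 0→26
i=1 'c': node 26→27  → match P7@[0:1]
i=2 'a': node 27→24 (fail-walked)
i=3 'a': node 24→26 (fail-walked)
i=4 'c': node 26→27  → match P7@[3:4]
i=5 'a': node 27→24 (fail-walked)
i=6 'c': node 24→27 (fail-walked)  → match P7@[5:6]
i=7 'b': node 27→3 (fail-walked)  → match P1@[7:7]
i=8 'b': node 3→19  → match P1@[8:8]
i=9 'b': node 19→19 (fail-walked)  → match P1@[9:9]
i=10 'c': node 19→20
i=11 'd': node 20→2 (fail-walked)  → match P0@[10:11]
i=12 'c': node 2→10 (fail-walked)
i=13 'b': node 10→11  → match P1@[13:13]
i=14 'a': node 11→12
i=15 'd': node 12→13
i=16 'b': node 13→14  → match P1@[16:16],P3@[11:16]
i=17 'c': node 14→1 (fail-walked)
i=18 'b': node 1→3 (fail-walked)  → match P1@[18:18]
i=19 'b': node 3→19  → match P1@[19:19]
i=20 'c': node 19→20
i=21 'a': node 20→21
i=22 'c': node 21→22  → match P7@[21:22]
i=23 'c': node 22→23  → match P5@[18:23]
i=24 'd': node 23→2 (fail-walked)  → match P0@[23:24]
i=25 'b': node 2→3 (fail-walked)  → match P1@[25:25]
i=26 'd': node 3→15
i=27 'b': node 15→16  → match P1@[27:27]
i=28 'a': node 16→17
i=29 'c': node 17→18  → match P4@[25:29],P7@[28:29]
i=30 'b': node 18→3 (fail-walked)  → match P1@[30:30]
i=31 'd': node 3→15
i=32 'd': node 15→5 (fail-walked)
i=33 'c': node 5→6
i=34 'a': node 6→7
i=35 'd': node 7→8  → match P6@[33:35]
i=36 'c': node 8→10 (fail-walked)
i=37 'd': node 10→2 (fail-walked)  → match P0@[36:37]
i=38 'd': node 2→5 (fail-walked)
i=39 'c': node 5→6
i=40 'd': node 6→2 (fail-walked)  → match P0@[39:40]
i=41 'b': node 2→3 (fail-walked)  → match P1@[41:41]
i=42 'b': node 3→19  → match P1@[42:42]
i=43 'a': node 19→26 (fail-walked)
i=44 'c': node 26→27  → match P7@[43:44]
i=45 'd': node 27→2 (fail-walked)  → match P0@[44:45]
i=46 'a': node 2→26 (fail-walked)
i=47 'c': node 26→27  → match P7@[46:47]
i=48 'b': node 27→3 (fail-walked)  → match P1@[48:48]
i=49 'd': node 3→15
i=50 'b': node 15→16  → match P1@[50:50]
i=51 'd': node 16→15 (fail-walked)
i=52 'b': node 15→16  → match P1@[52:52]
i=53 'a': node 16→17
i=54 'c': node 17→18  → match P4@[50:54],P7@[53:54]
i=55 'a': node 18→24 (fail-walked)
i=56 'c': node 24→27 (fail-walked)  → match P7@[55:56]
i=57 'a': node 27→24 (fail-walked)
i=58 'c': node 24→27 (fail-walked)  → match P7@[57:58]
i=59 'a': node 27→24 (fail-walked)
i=60 'c': node 24→27 (fail-walked)  → match P7@[59:60]
i=61 'a': node 27→24 (fail-walked)
i=62 'c': node 24→27 (fail-walked)  → match P7@[61:62]

Result: [[1,7],[4,7],[6,7],[7,1],[8,1],[9,1],[11,0],[13,1],[16,1],[16,3],[18,1],[19,1],[22,7],[23,5],[24,0],[25,1],[27,1],[29,4],[29,7],[30,1],[35,6],[37,0],[40,0],[41,1],[42,1],[44,7],[45,0],[47,7],[48,1],[50,1],[52,1],[54,4],[54,7],[56,7],[58,7],[60,7],[62,7]]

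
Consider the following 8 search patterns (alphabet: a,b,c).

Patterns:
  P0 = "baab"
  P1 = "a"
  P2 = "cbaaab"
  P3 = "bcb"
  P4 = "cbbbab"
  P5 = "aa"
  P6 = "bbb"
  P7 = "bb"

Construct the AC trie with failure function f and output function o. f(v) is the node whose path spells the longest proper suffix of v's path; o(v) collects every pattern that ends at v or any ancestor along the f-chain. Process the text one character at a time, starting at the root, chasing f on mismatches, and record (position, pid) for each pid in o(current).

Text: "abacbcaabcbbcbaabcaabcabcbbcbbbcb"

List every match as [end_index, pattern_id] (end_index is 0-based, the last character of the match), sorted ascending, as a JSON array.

Build automaton:
Trie (insert patterns):
  n0 'ε': a→5 b→1 c→6
  n1 'b': a→2 b→19 c→12
  n2 'ba': a→3
  n3 'baa': b→4
  n4 'baab': ·  ←P0
  n5 'a': a→18  ←P1
  n6 'c': b→7
  n7 'cb': a→8 b→14
  n8 'cba': a→9
  n9 'cbaa': a→10
  n10 'cbaaa': b→11
  n11 'cbaaab': ·  ←P2
  n12 'bc': b→13
  n13 'bcb': ·  ←P3
  n14 'cbb': b→15
  n15 'cbbb': a→16
  n16 'cbbba': b→17
  n17 'cbbbab': ·  ←P4
  n18 'aa': ·  ←P5
  n19 'bb': b→20  ←P7
  n20 'bbb': ·  ←P6

Failure links (BFS by depth):
  fail(1) 'b': from fail(0)=0 chase 'b': 0 ⇒ 0;  out=∅∪out(0)=∅
  fail(5) 'a': from fail(0)=0 chase 'a': 0 ⇒ 0;  out={1}∪out(0)={1}
  fail(6) 'c': from fail(0)=0 chase 'c': 0 ⇒ 0;  out=∅∪out(0)=∅
  fail(2) 'ba': from fail(1)=0 chase 'a': 0 ⇒ 5;  out=∅∪out(5)={1}
  fail(7) 'cb': from fail(6)=0 chase 'b': 0 ⇒ 1;  out=∅∪out(1)=∅
  fail(12) 'bc': from fail(1)=0 chase 'c': 0 ⇒ 6;  out=∅∪out(6)=∅
  fail(18) 'aa': from fail(5)=0 chase 'a': 0 ⇒ 5;  out={5}∪out(5)={1,5}
  fail(19) 'bb': from fail(1)=0 chase 'b': 0 ⇒ 1;  out={7}∪out(1)={7}
  fail(3) 'baa': from fail(2)=5 chase 'a': 5 ⇒ 18;  out=∅∪out(18)={1,5}
  fail(8) 'cba': from fail(7)=1 chase 'a': 1 ⇒ 2;  out=∅∪out(2)={1}
  fail(13) 'bcb': from fail(12)=6 chase 'b': 6 ⇒ 7;  out={3}∪out(7)={3}
  fail(14) 'cbb': from fail(7)=1 chase 'b': 1 ⇒ 19;  out=∅∪out(19)={7}
  fail(20) 'bbb': from fail(19)=1 chase 'b': 1 ⇒ 19;  out={6}∪out(19)={6,7}
  fail(4) 'baab': from fail(3)=18 chase 'b': 18→5→0 ⇒ 1;  out={0}∪out(1)={0}
  fail(9) 'cbaa': from fail(8)=2 chase 'a': 2 ⇒ 3;  out=∅∪out(3)={1,5}
  fail(15) 'cbbb': from fail(14)=19 chase 'b': 19 ⇒ 20;  out=∅∪out(20)={6,7}
  fail(10) 'cbaaa': from fail(9)=3 chase 'a': 3→18→5 ⇒ 18;  out=∅∪out(18)={1,5}
  fail(16) 'cbbba': from fail(15)=20 chase 'a': 20→19→1 ⇒ 2;  out=∅∪out(2)={1}
  fail(11) 'cbaaab': from fail(10)=18 chase 'b': 18→5→0 ⇒ 1;  out={2}∪out(1)={2}
  fail(17) 'cbbbab': from fail(16)=2 chase 'b': 2→5→0 ⇒ 1;  out={4}∪out(1)={4}

Scan:
i=0 'a': node 0→5  ** P1@[0:0]
i=1 'b': node 5→1 (via fail)
i=2 'a': node 1→2  ** P1@[2:2]
i=3 'c': node 2→6 (via fail)
i=4 'b': node 6→7
i=5 'c': node 7→12 (via fail)
i=6 'a': node 12→5 (via fail)  ** P1@[6:6]
i=7 'a': node 5→18  ** P1@[7:7],P5@[6:7]
i=8 'b': node 18→1 (via fail)
i=9 'c': node 1→12
i=10 'b': node 12→13  ** P3@[8:10]
i=11 'b': node 13→14 (via fail)  ** P7@[10:11]
i=12 'c': node 14→12 (via fail)
i=13 'b': node 12→13  ** P3@[11:13]
i=14 'a': node 13→8 (via fail)  ** P1@[14:14]
i=15 'a': node 8→9  ** P1@[15:15],P5@[14:15]
i=16 'b': node 9→4 (via fail)  ** P0@[13:16]
i=17 'c': node 4→12 (via fail)
i=18 'a': node 12→5 (via fail)  ** P1@[18:18]
i=19 'a': node 5→18  ** P1@[19:19],P5@[18:19]
i=20 'b': node 18→1 (via fail)
i=21 'c': node 1→12
i=22 'a': node 12→5 (via fail)  ** P1@[22:22]
i=23 'b': node 5→1 (via fail)
i=24 'c': node 1→12
i=25 'b': node 12→13  ** P3@[23:25]
i=26 'b': node 13→14 (via fail)  ** P7@[25:26]
i=27 'c': node 14→12 (via fail)
i=28 'b': node 12→13  ** P3@[26:28]
i=29 'b': node 13→14 (via fail)  ** P7@[28:29]
i=30 'b': node 14→15  ** P6@[28:30],P7@[29:30]
i=31 'c': node 15→12 (via fail)
i=32 'b': node 12→13  ** P3@[30:32]

Result: [[0,1],[2,1],[6,1],[7,1],[7,5],[10,3],[11,7],[13,3],[14,1],[15,1],[15,5],[16,0],[18,1],[19,1],[19,5],[22,1],[25,3],[26,7],[28,3],[29,7],[30,6],[30,7],[32,3]]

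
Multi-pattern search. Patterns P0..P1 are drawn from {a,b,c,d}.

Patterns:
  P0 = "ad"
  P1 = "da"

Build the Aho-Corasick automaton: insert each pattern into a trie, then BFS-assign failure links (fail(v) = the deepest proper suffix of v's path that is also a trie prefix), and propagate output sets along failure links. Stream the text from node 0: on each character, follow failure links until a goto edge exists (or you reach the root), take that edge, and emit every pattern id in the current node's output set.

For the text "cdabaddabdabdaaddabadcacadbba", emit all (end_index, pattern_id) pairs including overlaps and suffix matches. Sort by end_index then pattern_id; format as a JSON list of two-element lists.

Build automaton:
Trie nodes:
  n0 'ε': a→1 d→3
  n1 'a': d→2
  n2 'ad': ·  ←P0
  n3 'd': a→4
  n4 'da': ·  ←P1

BFS fail/out derivation:
  fail(1) 'a': from fail(0)=0 chase 'a': 0 ⇒ 0;  out=∅∪out(0)=∅
  fail(3) 'd': from fail(0)=0 chase 'd': 0 ⇒ 0;  out=∅∪out(0)=∅
  fail(2) 'ad': from fail(1)=0 chase 'd': 0 ⇒ 3;  out={0}∪out(3)={0}
  fail(4) 'da': from fail(3)=0 chase 'a': 0 ⇒ 1;  out={1}∪out(1)={1}

Scan:
i=0 'c': node 0→0
i=1 'd': node 0→3
i=2 'a': node 3→4  → match P1@[1:2]
i=3 'b': node 4→0 ·f
i=4 'a': node 0→1
i=5 'd': node 1→2  → match P0@[4:5]
i=6 'd': node 2→3 ·f
i=7 'a': node 3→4  → match P1@[6:7]
i=8 'b': node 4→0 ·f
i=9 'd': node 0→3
i=10 'a': node 3→4  → match P1@[9:10]
i=11 'b': node 4→0 ·f
i=12 'd': node 0→3
i=13 'a': node 3→4  → match P1@[12:13]
i=14 'a': node 4→1 ·f
i=15 'd': node 1→2  → match P0@[14:15]
i=16 'd': node 2→3 ·f
i=17 'a': node 3→4  → match P1@[16:17]
i=18 'b': node 4→0 ·f
i=19 'a': node 0→1
i=20 'd': node 1→2  → match P0@[19:20]
i=21 'c': node 2→0 ·f
i=22 'a': node 0→1
i=23 'c': node 1→0 ·f
i=24 'a': node 0→1
i=25 'd': node 1→2  → match P0@[24:25]
i=26 'b': node 2→0 ·f
i=27 'b': node 0→0
i=28 'a': node 0→1

Result: [[2,1],[5,0],[7,1],[10,1],[13,1],[15,0],[17,1],[20,0],[25,0]]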